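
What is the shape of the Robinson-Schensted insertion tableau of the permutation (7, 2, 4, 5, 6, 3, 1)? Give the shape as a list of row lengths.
[4, 1, 1, 1]

RSK row insertion gives P = [[1, 3, 5, 6], [2], [4], [7]], which has shape [4, 1, 1, 1].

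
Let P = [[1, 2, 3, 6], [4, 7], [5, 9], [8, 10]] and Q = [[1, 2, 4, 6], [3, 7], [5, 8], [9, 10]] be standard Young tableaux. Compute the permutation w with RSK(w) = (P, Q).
1 8 2 5 4 10 9 7 3 6

Reverse RSK: for i = n, n-1, ..., 1, locate i in Q, remove the corresponding corner cell from P, and reverse-bump its entry up through P; the value ejected from row 1 is w(i).

So w = 1 8 2 5 4 10 9 7 3 6.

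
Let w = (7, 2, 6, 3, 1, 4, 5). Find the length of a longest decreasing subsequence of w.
4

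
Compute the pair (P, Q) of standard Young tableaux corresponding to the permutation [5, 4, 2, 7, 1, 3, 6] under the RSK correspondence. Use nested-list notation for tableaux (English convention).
P = [[1, 3, 6], [2, 7], [4], [5]], Q = [[1, 4, 7], [2, 6], [3], [5]]

Insert each entry of the permutation into P by Schensted row insertion, recording in Q the position of each new cell.

Insert 5: appended to row 1. P = [[5]], Q = [[1]].
Insert 4: 4 bumps 5 from row 1; 5 starts row 2. P = [[4], [5]], Q = [[1], [2]].
Insert 2: 2 bumps 4 from row 1; 4 bumps 5 from row 2; 5 starts row 3. P = [[2], [4], [5]], Q = [[1], [2], [3]].
Insert 7: appended to row 1. P = [[2, 7], [4], [5]], Q = [[1, 4], [2], [3]].
Insert 1: 1 bumps 2 from row 1; 2 bumps 4 from row 2; 4 bumps 5 from row 3; 5 starts row 4. P = [[1, 7], [2], [4], [5]], Q = [[1, 4], [2], [3], [5]].
Insert 3: 3 bumps 7 from row 1; 7 appends to row 2. P = [[1, 3], [2, 7], [4], [5]], Q = [[1, 4], [2, 6], [3], [5]].
Insert 6: appended to row 1. P = [[1, 3, 6], [2, 7], [4], [5]], Q = [[1, 4, 7], [2, 6], [3], [5]].

So P = [[1, 3, 6], [2, 7], [4], [5]], Q = [[1, 4, 7], [2, 6], [3], [5]].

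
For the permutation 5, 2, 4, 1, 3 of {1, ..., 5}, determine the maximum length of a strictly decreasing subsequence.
3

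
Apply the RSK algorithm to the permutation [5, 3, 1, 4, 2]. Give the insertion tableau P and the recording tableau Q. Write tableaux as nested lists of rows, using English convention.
Insert each entry of the permutation into P by Schensted row insertion, recording in Q the position of each new cell.

Insert 5: appended to row 1. P = [[5]].
Insert 3: 3 bumps 5 from row 1; 5 starts row 2. P = [[3], [5]].
Insert 1: 1 bumps 3 from row 1; 3 bumps 5 from row 2; 5 starts row 3. P = [[1], [3], [5]].
Insert 4: appended to row 1. P = [[1, 4], [3], [5]].
Insert 2: 2 bumps 4 from row 1; 4 appends to row 2. P = [[1, 2], [3, 4], [5]].

So P = [[1, 2], [3, 4], [5]], Q = [[1, 4], [2, 5], [3]].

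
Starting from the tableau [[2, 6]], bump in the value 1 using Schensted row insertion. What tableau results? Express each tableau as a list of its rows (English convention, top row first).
In row 1, 1 replaces 2 (the leftmost entry greater than 1); 2 is bumped to row 2. 2 starts a new row 2. The new tableau is [[1, 6], [2]].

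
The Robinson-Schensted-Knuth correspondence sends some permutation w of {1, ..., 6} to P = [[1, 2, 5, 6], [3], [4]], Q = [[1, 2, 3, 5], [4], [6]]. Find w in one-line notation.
1 4 5 3 6 2

Reverse the RSK construction: for i from n down to 1, find the cell of Q containing i, remove the entry at that cell from P, and reverse-bump it up through P; the value ejected from row 1 is w(i).

Step i=6: Q has 6 at row 3, column 1; remove 4 from row 3 of P and reverse-bump: 4 enters row 2 and ejects 3; 3 enters row 1 and ejects 2. So w(6) = 2. P is now [[1, 3, 5, 6], [4]].
Step i=5: Q has 5 at row 1, column 4; remove that cell from P, ejecting 6. So w(5) = 6. P is now [[1, 3, 5], [4]].
Step i=4: Q has 4 at row 2, column 1; remove 4 from row 2 of P and reverse-bump: 4 enters row 1 and ejects 3. So w(4) = 3. P is now [[1, 4, 5]].
Step i=3: Q has 3 at row 1, column 3; remove that cell from P, ejecting 5. So w(3) = 5. P is now [[1, 4]].
Step i=2: Q has 2 at row 1, column 2; remove that cell from P, ejecting 4. So w(2) = 4. P is now [[1]].
Step i=1: Q has 1 at row 1, column 1; remove that cell from P, ejecting 1. So w(1) = 1. P is now [].

So w = 1 4 5 3 6 2.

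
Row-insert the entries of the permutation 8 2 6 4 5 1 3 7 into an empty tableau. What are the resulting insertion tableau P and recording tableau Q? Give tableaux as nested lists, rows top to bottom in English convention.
P = [[1, 3, 5, 7], [2, 4], [6], [8]], Q = [[1, 3, 5, 8], [2, 7], [4], [6]]

Insert each entry of the permutation into P by Schensted row insertion, recording in Q the position of each new cell.

After inserting 8: P = [[8]].
After inserting 2: P = [[2], [8]].
After inserting 6: P = [[2, 6], [8]].
After inserting 4: P = [[2, 4], [6], [8]].
After inserting 5: P = [[2, 4, 5], [6], [8]].
After inserting 1: P = [[1, 4, 5], [2], [6], [8]].
After inserting 3: P = [[1, 3, 5], [2, 4], [6], [8]].
After inserting 7: P = [[1, 3, 5, 7], [2, 4], [6], [8]].

So P = [[1, 3, 5, 7], [2, 4], [6], [8]], Q = [[1, 3, 5, 8], [2, 7], [4], [6]].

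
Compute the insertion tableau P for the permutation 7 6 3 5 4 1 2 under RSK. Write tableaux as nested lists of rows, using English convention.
After inserting 7: P = [[7]].
After inserting 6: P = [[6], [7]].
After inserting 3: P = [[3], [6], [7]].
After inserting 5: P = [[3, 5], [6], [7]].
After inserting 4: P = [[3, 4], [5], [6], [7]].
After inserting 1: P = [[1, 4], [3], [5], [6], [7]].
After inserting 2: P = [[1, 2], [3, 4], [5], [6], [7]].

So P = [[1, 2], [3, 4], [5], [6], [7]].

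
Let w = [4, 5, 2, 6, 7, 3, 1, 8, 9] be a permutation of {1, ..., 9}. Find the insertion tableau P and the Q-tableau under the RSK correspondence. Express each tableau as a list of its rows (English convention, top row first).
Insert each entry of the permutation into P by Schensted row insertion, recording in Q the position of each new cell.

Insert 4: appended to row 1. P = [[4]].
Insert 5: appended to row 1. P = [[4, 5]].
Insert 2: 2 bumps 4 from row 1; 4 starts row 2. P = [[2, 5], [4]].
Insert 6: appended to row 1. P = [[2, 5, 6], [4]].
Insert 7: appended to row 1. P = [[2, 5, 6, 7], [4]].
Insert 3: 3 bumps 5 from row 1; 5 appends to row 2. P = [[2, 3, 6, 7], [4, 5]].
Insert 1: 1 bumps 2 from row 1; 2 bumps 4 from row 2; 4 starts row 3. P = [[1, 3, 6, 7], [2, 5], [4]].
Insert 8: appended to row 1. P = [[1, 3, 6, 7, 8], [2, 5], [4]].
Insert 9: appended to row 1. P = [[1, 3, 6, 7, 8, 9], [2, 5], [4]].

So P = [[1, 3, 6, 7, 8, 9], [2, 5], [4]], Q = [[1, 2, 4, 5, 8, 9], [3, 6], [7]].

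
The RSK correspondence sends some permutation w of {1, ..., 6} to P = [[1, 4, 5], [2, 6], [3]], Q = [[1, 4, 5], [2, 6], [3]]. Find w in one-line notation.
Reverse the RSK construction: for i from n down to 1, find the cell of Q containing i, remove the entry at that cell from P, and reverse-bump it up through P; the value ejected from row 1 is w(i).

Step i=6: Q has 6 at row 2, column 2; remove 6 from row 2 of P and reverse-bump: 6 enters row 1 and ejects 5. So w(6) = 5. P is now [[1, 4, 6], [2], [3]].
Step i=5: Q has 5 at row 1, column 3; remove that cell from P, ejecting 6. So w(5) = 6. P is now [[1, 4], [2], [3]].
Step i=4: Q has 4 at row 1, column 2; remove that cell from P, ejecting 4. So w(4) = 4. P is now [[1], [2], [3]].
Step i=3: Q has 3 at row 3, column 1; remove 3 from row 3 of P and reverse-bump: 3 enters row 2 and ejects 2; 2 enters row 1 and ejects 1. So w(3) = 1. P is now [[2], [3]].
Step i=2: Q has 2 at row 2, column 1; remove 3 from row 2 of P and reverse-bump: 3 enters row 1 and ejects 2. So w(2) = 2. P is now [[3]].
Step i=1: Q has 1 at row 1, column 1; remove that cell from P, ejecting 3. So w(1) = 3. P is now [].

So w = 3 2 1 4 6 5.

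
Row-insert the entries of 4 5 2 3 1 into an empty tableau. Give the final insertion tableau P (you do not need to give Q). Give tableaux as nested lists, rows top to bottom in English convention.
P = [[1, 3], [2, 5], [4]]

Insert 4: appended to row 1. P = [[4]].
Insert 5: appended to row 1. P = [[4, 5]].
Insert 2: 2 bumps 4 from row 1; 4 starts row 2. P = [[2, 5], [4]].
Insert 3: 3 bumps 5 from row 1; 5 appends to row 2. P = [[2, 3], [4, 5]].
Insert 1: 1 bumps 2 from row 1; 2 bumps 4 from row 2; 4 starts row 3. P = [[1, 3], [2, 5], [4]].

So P = [[1, 3], [2, 5], [4]].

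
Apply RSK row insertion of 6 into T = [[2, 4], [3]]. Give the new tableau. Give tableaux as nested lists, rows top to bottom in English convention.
6 is larger than every entry of row 1, so it is appended to row 1. The new tableau is [[2, 4, 6], [3]].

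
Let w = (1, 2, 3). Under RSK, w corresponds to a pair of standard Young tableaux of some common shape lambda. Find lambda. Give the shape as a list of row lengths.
[3]

Row-insert each entry into an empty tableau.

After inserting 1: P = [[1]].
After inserting 2: P = [[1, 2]].
After inserting 3: P = [[1, 2, 3]].

The final insertion tableau P = [[1, 2, 3]] has shape [3].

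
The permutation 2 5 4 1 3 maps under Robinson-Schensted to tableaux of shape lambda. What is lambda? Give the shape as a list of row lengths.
RSK row insertion gives P = [[1, 3], [2, 4], [5]], which has shape [2, 2, 1].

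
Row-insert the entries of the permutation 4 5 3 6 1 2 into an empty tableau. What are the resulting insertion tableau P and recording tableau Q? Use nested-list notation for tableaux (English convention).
Insert each entry of the permutation into P by Schensted row insertion, recording in Q the position of each new cell.

Insert 4: appended to row 1. P = [[4]].
Insert 5: appended to row 1. P = [[4, 5]].
Insert 3: 3 bumps 4 from row 1; 4 starts row 2. P = [[3, 5], [4]].
Insert 6: appended to row 1. P = [[3, 5, 6], [4]].
Insert 1: 1 bumps 3 from row 1; 3 bumps 4 from row 2; 4 starts row 3. P = [[1, 5, 6], [3], [4]].
Insert 2: 2 bumps 5 from row 1; 5 appends to row 2. P = [[1, 2, 6], [3, 5], [4]].

So P = [[1, 2, 6], [3, 5], [4]], Q = [[1, 2, 4], [3, 6], [5]].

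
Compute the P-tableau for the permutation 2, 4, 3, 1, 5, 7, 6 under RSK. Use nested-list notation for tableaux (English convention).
P = [[1, 3, 5, 6], [2, 7], [4]]

After inserting 2: P = [[2]].
After inserting 4: P = [[2, 4]].
After inserting 3: P = [[2, 3], [4]].
After inserting 1: P = [[1, 3], [2], [4]].
After inserting 5: P = [[1, 3, 5], [2], [4]].
After inserting 7: P = [[1, 3, 5, 7], [2], [4]].
After inserting 6: P = [[1, 3, 5, 6], [2, 7], [4]].

So P = [[1, 3, 5, 6], [2, 7], [4]].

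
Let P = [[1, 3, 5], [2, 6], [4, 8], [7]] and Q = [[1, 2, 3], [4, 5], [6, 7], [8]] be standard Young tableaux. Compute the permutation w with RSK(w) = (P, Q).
Reverse RSK: for i = n, n-1, ..., 1, locate i in Q, remove the corresponding corner cell from P, and reverse-bump its entry up through P; the value ejected from row 1 is w(i).

So w = 2 7 8 4 6 3 5 1.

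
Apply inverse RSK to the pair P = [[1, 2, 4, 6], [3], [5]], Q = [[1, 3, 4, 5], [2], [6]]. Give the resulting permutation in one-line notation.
Reverse RSK: for i = n, n-1, ..., 1, locate i in Q, remove the corresponding corner cell from P, and reverse-bump its entry up through P; the value ejected from row 1 is w(i).

So w = 5 1 3 4 6 2.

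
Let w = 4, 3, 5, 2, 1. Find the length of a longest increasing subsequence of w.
2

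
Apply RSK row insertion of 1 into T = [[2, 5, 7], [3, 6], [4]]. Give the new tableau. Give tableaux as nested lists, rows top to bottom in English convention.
[[1, 5, 7], [2, 6], [3], [4]]

In row 1, 1 replaces 2 (the leftmost entry greater than 1); 2 is bumped to row 2. In row 2, 2 replaces 3 (the leftmost entry greater than 2); 3 is bumped to row 3. In row 3, 3 replaces 4 (the leftmost entry greater than 3); 4 is bumped to row 4. 4 starts a new row 4. The new tableau is [[1, 5, 7], [2, 6], [3], [4]].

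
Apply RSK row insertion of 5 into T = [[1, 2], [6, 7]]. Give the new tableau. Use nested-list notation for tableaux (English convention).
[[1, 2, 5], [6, 7]]

5 is larger than every entry of row 1, so it is appended to row 1. The new tableau is [[1, 2, 5], [6, 7]].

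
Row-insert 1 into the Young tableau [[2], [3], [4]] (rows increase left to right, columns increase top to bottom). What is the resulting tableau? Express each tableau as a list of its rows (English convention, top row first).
[[1], [2], [3], [4]]

In row 1, 1 replaces 2 (the leftmost entry greater than 1); 2 is bumped to row 2. In row 2, 2 replaces 3 (the leftmost entry greater than 2); 3 is bumped to row 3. In row 3, 3 replaces 4 (the leftmost entry greater than 3); 4 is bumped to row 4. 4 starts a new row 4. The new tableau is [[1], [2], [3], [4]].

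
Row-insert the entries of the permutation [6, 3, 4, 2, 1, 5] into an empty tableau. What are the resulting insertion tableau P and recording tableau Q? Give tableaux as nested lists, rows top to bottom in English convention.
P = [[1, 4, 5], [2], [3], [6]], Q = [[1, 3, 6], [2], [4], [5]]

Insert each entry of the permutation into P by Schensted row insertion, recording in Q the position of each new cell.

Insert 6: appended to row 1. P = [[6]], Q = [[1]].
Insert 3: 3 bumps 6 from row 1; 6 starts row 2. P = [[3], [6]], Q = [[1], [2]].
Insert 4: appended to row 1. P = [[3, 4], [6]], Q = [[1, 3], [2]].
Insert 2: 2 bumps 3 from row 1; 3 bumps 6 from row 2; 6 starts row 3. P = [[2, 4], [3], [6]], Q = [[1, 3], [2], [4]].
Insert 1: 1 bumps 2 from row 1; 2 bumps 3 from row 2; 3 bumps 6 from row 3; 6 starts row 4. P = [[1, 4], [2], [3], [6]], Q = [[1, 3], [2], [4], [5]].
Insert 5: appended to row 1. P = [[1, 4, 5], [2], [3], [6]], Q = [[1, 3, 6], [2], [4], [5]].

So P = [[1, 4, 5], [2], [3], [6]], Q = [[1, 3, 6], [2], [4], [5]].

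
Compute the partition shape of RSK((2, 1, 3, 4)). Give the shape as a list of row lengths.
Row-insert each entry into an empty tableau.

After inserting 2: P = [[2]].
After inserting 1: P = [[1], [2]].
After inserting 3: P = [[1, 3], [2]].
After inserting 4: P = [[1, 3, 4], [2]].

The final insertion tableau P = [[1, 3, 4], [2]] has shape [3, 1].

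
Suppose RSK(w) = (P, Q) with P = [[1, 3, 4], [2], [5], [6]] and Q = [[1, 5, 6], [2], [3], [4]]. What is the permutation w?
6 5 2 1 3 4

Reverse RSK: for i = n, n-1, ..., 1, locate i in Q, remove the corresponding corner cell from P, and reverse-bump its entry up through P; the value ejected from row 1 is w(i).

So w = 6 5 2 1 3 4.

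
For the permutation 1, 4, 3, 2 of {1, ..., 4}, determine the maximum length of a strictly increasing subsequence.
2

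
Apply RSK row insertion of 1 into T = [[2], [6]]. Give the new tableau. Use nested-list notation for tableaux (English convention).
In row 1, 1 replaces 2 (the leftmost entry greater than 1); 2 is bumped to row 2. In row 2, 2 replaces 6 (the leftmost entry greater than 2); 6 is bumped to row 3. 6 starts a new row 3. The new tableau is [[1], [2], [6]].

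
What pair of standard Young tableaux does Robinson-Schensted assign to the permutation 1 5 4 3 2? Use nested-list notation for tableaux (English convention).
Insert each entry of the permutation into P by Schensted row insertion, recording in Q the position of each new cell.

Insert 1: appended to row 1. P = [[1]], Q = [[1]].
Insert 5: appended to row 1. P = [[1, 5]], Q = [[1, 2]].
Insert 4: 4 bumps 5 from row 1; 5 starts row 2. P = [[1, 4], [5]], Q = [[1, 2], [3]].
Insert 3: 3 bumps 4 from row 1; 4 bumps 5 from row 2; 5 starts row 3. P = [[1, 3], [4], [5]], Q = [[1, 2], [3], [4]].
Insert 2: 2 bumps 3 from row 1; 3 bumps 4 from row 2; 4 bumps 5 from row 3; 5 starts row 4. P = [[1, 2], [3], [4], [5]], Q = [[1, 2], [3], [4], [5]].

So P = [[1, 2], [3], [4], [5]], Q = [[1, 2], [3], [4], [5]].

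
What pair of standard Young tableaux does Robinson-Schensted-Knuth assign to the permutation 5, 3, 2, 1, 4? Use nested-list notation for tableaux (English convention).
P = [[1, 4], [2], [3], [5]], Q = [[1, 5], [2], [3], [4]]

Insert each entry of the permutation into P by Schensted row insertion, recording in Q the position of each new cell.

Insert 5: appended to row 1. P = [[5]].
Insert 3: 3 bumps 5 from row 1; 5 starts row 2. P = [[3], [5]].
Insert 2: 2 bumps 3 from row 1; 3 bumps 5 from row 2; 5 starts row 3. P = [[2], [3], [5]].
Insert 1: 1 bumps 2 from row 1; 2 bumps 3 from row 2; 3 bumps 5 from row 3; 5 starts row 4. P = [[1], [2], [3], [5]].
Insert 4: appended to row 1. P = [[1, 4], [2], [3], [5]].

So P = [[1, 4], [2], [3], [5]], Q = [[1, 5], [2], [3], [4]].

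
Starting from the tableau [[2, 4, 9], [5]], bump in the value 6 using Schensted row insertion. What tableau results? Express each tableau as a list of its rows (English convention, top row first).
[[2, 4, 6], [5, 9]]

In row 1, 6 replaces 9 (the leftmost entry greater than 6); 9 is bumped to row 2. 9 is appended to row 2. The new tableau is [[2, 4, 6], [5, 9]].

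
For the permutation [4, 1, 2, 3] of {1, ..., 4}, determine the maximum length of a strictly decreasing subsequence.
2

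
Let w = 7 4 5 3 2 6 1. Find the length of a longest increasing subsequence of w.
3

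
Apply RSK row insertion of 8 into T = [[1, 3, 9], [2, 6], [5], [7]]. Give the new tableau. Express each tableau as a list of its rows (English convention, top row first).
In row 1, 8 replaces 9 (the leftmost entry greater than 8); 9 is bumped to row 2. 9 is appended to row 2. The new tableau is [[1, 3, 8], [2, 6, 9], [5], [7]].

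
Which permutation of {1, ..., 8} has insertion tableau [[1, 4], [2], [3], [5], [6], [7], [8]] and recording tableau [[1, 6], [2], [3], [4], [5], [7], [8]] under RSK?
Reverse the RSK construction: for i from n down to 1, find the cell of Q containing i, remove the entry at that cell from P, and reverse-bump it up through P; the value ejected from row 1 is w(i).

Step i=8: Q has 8 at row 7, column 1; remove 8 from row 7 of P and reverse-bump: 8 enters row 6 and ejects 7; 7 enters row 5 and ejects 6; 6 enters row 4 and ejects 5; 5 enters row 3 and ejects 3; 3 enters row 2 and ejects 2; 2 enters row 1 and ejects 1. So w(8) = 1. P is now [[2, 4], [3], [5], [6], [7], [8]].
Step i=7: Q has 7 at row 6, column 1; remove 8 from row 6 of P and reverse-bump: 8 enters row 5 and ejects 7; 7 enters row 4 and ejects 6; 6 enters row 3 and ejects 5; 5 enters row 2 and ejects 3; 3 enters row 1 and ejects 2. So w(7) = 2. P is now [[3, 4], [5], [6], [7], [8]].
Step i=6: Q has 6 at row 1, column 2; remove that cell from P, ejecting 4. So w(6) = 4. P is now [[3], [5], [6], [7], [8]].
Step i=5: Q has 5 at row 5, column 1; remove 8 from row 5 of P and reverse-bump: 8 enters row 4 and ejects 7; 7 enters row 3 and ejects 6; 6 enters row 2 and ejects 5; 5 enters row 1 and ejects 3. So w(5) = 3. P is now [[5], [6], [7], [8]].
Step i=4: Q has 4 at row 4, column 1; remove 8 from row 4 of P and reverse-bump: 8 enters row 3 and ejects 7; 7 enters row 2 and ejects 6; 6 enters row 1 and ejects 5. So w(4) = 5. P is now [[6], [7], [8]].
Step i=3: Q has 3 at row 3, column 1; remove 8 from row 3 of P and reverse-bump: 8 enters row 2 and ejects 7; 7 enters row 1 and ejects 6. So w(3) = 6. P is now [[7], [8]].
Step i=2: Q has 2 at row 2, column 1; remove 8 from row 2 of P and reverse-bump: 8 enters row 1 and ejects 7. So w(2) = 7. P is now [[8]].
Step i=1: Q has 1 at row 1, column 1; remove that cell from P, ejecting 8. So w(1) = 8. P is now [].

So w = 8 7 6 5 3 4 2 1.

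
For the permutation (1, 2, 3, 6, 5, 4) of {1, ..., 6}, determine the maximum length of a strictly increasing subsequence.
4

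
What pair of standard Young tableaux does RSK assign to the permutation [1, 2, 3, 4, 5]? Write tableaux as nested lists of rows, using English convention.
Insert each entry of the permutation into P by Schensted row insertion, recording in Q the position of each new cell.

Insert 1: appended to row 1. P = [[1]].
Insert 2: appended to row 1. P = [[1, 2]].
Insert 3: appended to row 1. P = [[1, 2, 3]].
Insert 4: appended to row 1. P = [[1, 2, 3, 4]].
Insert 5: appended to row 1. P = [[1, 2, 3, 4, 5]].

So P = [[1, 2, 3, 4, 5]], Q = [[1, 2, 3, 4, 5]].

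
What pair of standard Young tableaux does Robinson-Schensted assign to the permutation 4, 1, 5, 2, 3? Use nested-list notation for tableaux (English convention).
Insert each entry of the permutation into P by Schensted row insertion, recording in Q the position of each new cell.

Insert 4: appended to row 1. P = [[4]].
Insert 1: 1 bumps 4 from row 1; 4 starts row 2. P = [[1], [4]].
Insert 5: appended to row 1. P = [[1, 5], [4]].
Insert 2: 2 bumps 5 from row 1; 5 appends to row 2. P = [[1, 2], [4, 5]].
Insert 3: appended to row 1. P = [[1, 2, 3], [4, 5]].

So P = [[1, 2, 3], [4, 5]], Q = [[1, 3, 5], [2, 4]].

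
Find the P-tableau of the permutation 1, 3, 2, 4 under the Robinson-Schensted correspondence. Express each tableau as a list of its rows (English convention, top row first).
P = [[1, 2, 4], [3]]

Insert 1: appended to row 1. P = [[1]].
Insert 3: appended to row 1. P = [[1, 3]].
Insert 2: 2 bumps 3 from row 1; 3 starts row 2. P = [[1, 2], [3]].
Insert 4: appended to row 1. P = [[1, 2, 4], [3]].

So P = [[1, 2, 4], [3]].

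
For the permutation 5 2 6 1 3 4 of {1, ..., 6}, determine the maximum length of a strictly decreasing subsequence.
3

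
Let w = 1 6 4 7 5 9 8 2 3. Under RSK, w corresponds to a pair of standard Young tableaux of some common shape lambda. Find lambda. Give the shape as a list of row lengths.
RSK row insertion gives P = [[1, 2, 3, 8], [4, 5, 9], [6, 7]], which has shape [4, 3, 2].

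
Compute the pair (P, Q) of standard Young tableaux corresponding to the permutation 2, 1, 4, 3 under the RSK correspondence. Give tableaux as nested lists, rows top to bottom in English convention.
Insert each entry of the permutation into P by Schensted row insertion, recording in Q the position of each new cell.

Insert 2: appended to row 1. P = [[2]].
Insert 1: 1 bumps 2 from row 1; 2 starts row 2. P = [[1], [2]].
Insert 4: appended to row 1. P = [[1, 4], [2]].
Insert 3: 3 bumps 4 from row 1; 4 appends to row 2. P = [[1, 3], [2, 4]].

So P = [[1, 3], [2, 4]], Q = [[1, 3], [2, 4]].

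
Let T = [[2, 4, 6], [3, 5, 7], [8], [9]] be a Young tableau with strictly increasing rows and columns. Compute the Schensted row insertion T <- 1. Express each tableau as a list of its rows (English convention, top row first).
[[1, 4, 6], [2, 5, 7], [3], [8], [9]]

In row 1, 1 replaces 2 (the leftmost entry greater than 1); 2 is bumped to row 2. In row 2, 2 replaces 3 (the leftmost entry greater than 2); 3 is bumped to row 3. In row 3, 3 replaces 8 (the leftmost entry greater than 3); 8 is bumped to row 4. In row 4, 8 replaces 9 (the leftmost entry greater than 8); 9 is bumped to row 5. 9 starts a new row 5. The new tableau is [[1, 4, 6], [2, 5, 7], [3], [8], [9]].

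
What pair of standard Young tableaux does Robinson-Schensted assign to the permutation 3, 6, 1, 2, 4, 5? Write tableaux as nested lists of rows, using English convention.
P = [[1, 2, 4, 5], [3, 6]], Q = [[1, 2, 5, 6], [3, 4]]

Insert each entry of the permutation into P by Schensted row insertion, recording in Q the position of each new cell.

Insert 3: appended to row 1. P = [[3]].
Insert 6: appended to row 1. P = [[3, 6]].
Insert 1: 1 bumps 3 from row 1; 3 starts row 2. P = [[1, 6], [3]].
Insert 2: 2 bumps 6 from row 1; 6 appends to row 2. P = [[1, 2], [3, 6]].
Insert 4: appended to row 1. P = [[1, 2, 4], [3, 6]].
Insert 5: appended to row 1. P = [[1, 2, 4, 5], [3, 6]].

So P = [[1, 2, 4, 5], [3, 6]], Q = [[1, 2, 5, 6], [3, 4]].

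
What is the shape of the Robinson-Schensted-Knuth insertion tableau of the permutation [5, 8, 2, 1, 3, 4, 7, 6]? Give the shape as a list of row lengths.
[4, 2, 2]

Row-insert each entry into an empty tableau.

After inserting 5: P = [[5]].
After inserting 8: P = [[5, 8]].
After inserting 2: P = [[2, 8], [5]].
After inserting 1: P = [[1, 8], [2], [5]].
After inserting 3: P = [[1, 3], [2, 8], [5]].
After inserting 4: P = [[1, 3, 4], [2, 8], [5]].
After inserting 7: P = [[1, 3, 4, 7], [2, 8], [5]].
After inserting 6: P = [[1, 3, 4, 6], [2, 7], [5, 8]].

The final insertion tableau P = [[1, 3, 4, 6], [2, 7], [5, 8]] has shape [4, 2, 2].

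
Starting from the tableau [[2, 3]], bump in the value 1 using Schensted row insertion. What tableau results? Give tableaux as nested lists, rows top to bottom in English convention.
In row 1, 1 replaces 2 (the leftmost entry greater than 1); 2 is bumped to row 2. 2 starts a new row 2. The new tableau is [[1, 3], [2]].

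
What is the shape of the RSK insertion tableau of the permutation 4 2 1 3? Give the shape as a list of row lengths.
Row-insert each entry into an empty tableau.

After inserting 4: P = [[4]].
After inserting 2: P = [[2], [4]].
After inserting 1: P = [[1], [2], [4]].
After inserting 3: P = [[1, 3], [2], [4]].

The final insertion tableau P = [[1, 3], [2], [4]] has shape [2, 1, 1].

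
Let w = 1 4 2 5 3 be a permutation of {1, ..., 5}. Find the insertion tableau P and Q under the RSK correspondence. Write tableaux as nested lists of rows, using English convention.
P = [[1, 2, 3], [4, 5]], Q = [[1, 2, 4], [3, 5]]

Insert each entry of the permutation into P by Schensted row insertion, recording in Q the position of each new cell.

Insert 1: appended to row 1. P = [[1]], Q = [[1]].
Insert 4: appended to row 1. P = [[1, 4]], Q = [[1, 2]].
Insert 2: 2 bumps 4 from row 1; 4 starts row 2. P = [[1, 2], [4]], Q = [[1, 2], [3]].
Insert 5: appended to row 1. P = [[1, 2, 5], [4]], Q = [[1, 2, 4], [3]].
Insert 3: 3 bumps 5 from row 1; 5 appends to row 2. P = [[1, 2, 3], [4, 5]], Q = [[1, 2, 4], [3, 5]].

So P = [[1, 2, 3], [4, 5]], Q = [[1, 2, 4], [3, 5]].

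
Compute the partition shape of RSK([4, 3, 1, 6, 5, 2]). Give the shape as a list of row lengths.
[2, 2, 2]

Row-insert each entry into an empty tableau.

After inserting 4: P = [[4]].
After inserting 3: P = [[3], [4]].
After inserting 1: P = [[1], [3], [4]].
After inserting 6: P = [[1, 6], [3], [4]].
After inserting 5: P = [[1, 5], [3, 6], [4]].
After inserting 2: P = [[1, 2], [3, 5], [4, 6]].

The final insertion tableau P = [[1, 2], [3, 5], [4, 6]] has shape [2, 2, 2].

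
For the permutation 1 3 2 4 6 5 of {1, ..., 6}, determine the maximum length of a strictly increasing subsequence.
4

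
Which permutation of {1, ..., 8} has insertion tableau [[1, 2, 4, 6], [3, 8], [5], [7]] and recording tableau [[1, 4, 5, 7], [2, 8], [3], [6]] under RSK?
Reverse the RSK construction: for i from n down to 1, find the cell of Q containing i, remove the entry at that cell from P, and reverse-bump it up through P; the value ejected from row 1 is w(i).

Step i=8: Q has 8 at row 2, column 2; remove 8 from row 2 of P and reverse-bump: 8 enters row 1 and ejects 6. So w(8) = 6. P is now [[1, 2, 4, 8], [3], [5], [7]].
Step i=7: Q has 7 at row 1, column 4; remove that cell from P, ejecting 8. So w(7) = 8. P is now [[1, 2, 4], [3], [5], [7]].
Step i=6: Q has 6 at row 4, column 1; remove 7 from row 4 of P and reverse-bump: 7 enters row 3 and ejects 5; 5 enters row 2 and ejects 3; 3 enters row 1 and ejects 2. So w(6) = 2. P is now [[1, 3, 4], [5], [7]].
Step i=5: Q has 5 at row 1, column 3; remove that cell from P, ejecting 4. So w(5) = 4. P is now [[1, 3], [5], [7]].
Step i=4: Q has 4 at row 1, column 2; remove that cell from P, ejecting 3. So w(4) = 3. P is now [[1], [5], [7]].
Step i=3: Q has 3 at row 3, column 1; remove 7 from row 3 of P and reverse-bump: 7 enters row 2 and ejects 5; 5 enters row 1 and ejects 1. So w(3) = 1. P is now [[5], [7]].
Step i=2: Q has 2 at row 2, column 1; remove 7 from row 2 of P and reverse-bump: 7 enters row 1 and ejects 5. So w(2) = 5. P is now [[7]].
Step i=1: Q has 1 at row 1, column 1; remove that cell from P, ejecting 7. So w(1) = 7. P is now [].

So w = 7 5 1 3 4 2 8 6.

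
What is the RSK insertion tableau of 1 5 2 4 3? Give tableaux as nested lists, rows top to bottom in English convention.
P = [[1, 2, 3], [4], [5]]

Insert 1: appended to row 1. P = [[1]].
Insert 5: appended to row 1. P = [[1, 5]].
Insert 2: 2 bumps 5 from row 1; 5 starts row 2. P = [[1, 2], [5]].
Insert 4: appended to row 1. P = [[1, 2, 4], [5]].
Insert 3: 3 bumps 4 from row 1; 4 bumps 5 from row 2; 5 starts row 3. P = [[1, 2, 3], [4], [5]].

So P = [[1, 2, 3], [4], [5]].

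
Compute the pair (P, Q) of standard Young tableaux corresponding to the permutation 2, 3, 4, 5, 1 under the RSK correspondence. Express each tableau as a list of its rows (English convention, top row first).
Insert each entry of the permutation into P by Schensted row insertion, recording in Q the position of each new cell.

After inserting 2: P = [[2]].
After inserting 3: P = [[2, 3]].
After inserting 4: P = [[2, 3, 4]].
After inserting 5: P = [[2, 3, 4, 5]].
After inserting 1: P = [[1, 3, 4, 5], [2]].

So P = [[1, 3, 4, 5], [2]], Q = [[1, 2, 3, 4], [5]].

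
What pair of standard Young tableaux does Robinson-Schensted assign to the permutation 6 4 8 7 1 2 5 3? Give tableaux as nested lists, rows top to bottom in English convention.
P = [[1, 2, 3], [4, 5], [6, 7], [8]], Q = [[1, 3, 7], [2, 4], [5, 6], [8]]

Insert each entry of the permutation into P by Schensted row insertion, recording in Q the position of each new cell.

After inserting 6: P = [[6]].
After inserting 4: P = [[4], [6]].
After inserting 8: P = [[4, 8], [6]].
After inserting 7: P = [[4, 7], [6, 8]].
After inserting 1: P = [[1, 7], [4, 8], [6]].
After inserting 2: P = [[1, 2], [4, 7], [6, 8]].
After inserting 5: P = [[1, 2, 5], [4, 7], [6, 8]].
After inserting 3: P = [[1, 2, 3], [4, 5], [6, 7], [8]].

So P = [[1, 2, 3], [4, 5], [6, 7], [8]], Q = [[1, 3, 7], [2, 4], [5, 6], [8]].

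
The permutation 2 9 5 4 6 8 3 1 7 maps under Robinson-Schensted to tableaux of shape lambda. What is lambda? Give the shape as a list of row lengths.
Row-insert each entry into an empty tableau.

After inserting 2: P = [[2]].
After inserting 9: P = [[2, 9]].
After inserting 5: P = [[2, 5], [9]].
After inserting 4: P = [[2, 4], [5], [9]].
After inserting 6: P = [[2, 4, 6], [5], [9]].
After inserting 8: P = [[2, 4, 6, 8], [5], [9]].
After inserting 3: P = [[2, 3, 6, 8], [4], [5], [9]].
After inserting 1: P = [[1, 3, 6, 8], [2], [4], [5], [9]].
After inserting 7: P = [[1, 3, 6, 7], [2, 8], [4], [5], [9]].

The final insertion tableau P = [[1, 3, 6, 7], [2, 8], [4], [5], [9]] has shape [4, 2, 1, 1, 1].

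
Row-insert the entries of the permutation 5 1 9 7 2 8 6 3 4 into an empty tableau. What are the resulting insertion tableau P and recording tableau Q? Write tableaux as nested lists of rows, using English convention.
Insert each entry of the permutation into P by Schensted row insertion, recording in Q the position of each new cell.

Insert 5: appended to row 1. P = [[5]].
Insert 1: 1 bumps 5 from row 1; 5 starts row 2. P = [[1], [5]].
Insert 9: appended to row 1. P = [[1, 9], [5]].
Insert 7: 7 bumps 9 from row 1; 9 appends to row 2. P = [[1, 7], [5, 9]].
Insert 2: 2 bumps 7 from row 1; 7 bumps 9 from row 2; 9 starts row 3. P = [[1, 2], [5, 7], [9]].
Insert 8: appended to row 1. P = [[1, 2, 8], [5, 7], [9]].
Insert 6: 6 bumps 8 from row 1; 8 appends to row 2. P = [[1, 2, 6], [5, 7, 8], [9]].
Insert 3: 3 bumps 6 from row 1; 6 bumps 7 from row 2; 7 bumps 9 from row 3; 9 starts row 4. P = [[1, 2, 3], [5, 6, 8], [7], [9]].
Insert 4: appended to row 1. P = [[1, 2, 3, 4], [5, 6, 8], [7], [9]].

So P = [[1, 2, 3, 4], [5, 6, 8], [7], [9]], Q = [[1, 3, 6, 9], [2, 4, 7], [5], [8]].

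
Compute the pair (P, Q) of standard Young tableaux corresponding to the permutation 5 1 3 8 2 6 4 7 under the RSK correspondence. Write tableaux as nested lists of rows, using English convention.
P = [[1, 2, 4, 7], [3, 6], [5, 8]], Q = [[1, 3, 4, 8], [2, 6], [5, 7]]

Insert each entry of the permutation into P by Schensted row insertion, recording in Q the position of each new cell.

Insert 5: appended to row 1. P = [[5]], Q = [[1]].
Insert 1: 1 bumps 5 from row 1; 5 starts row 2. P = [[1], [5]], Q = [[1], [2]].
Insert 3: appended to row 1. P = [[1, 3], [5]], Q = [[1, 3], [2]].
Insert 8: appended to row 1. P = [[1, 3, 8], [5]], Q = [[1, 3, 4], [2]].
Insert 2: 2 bumps 3 from row 1; 3 bumps 5 from row 2; 5 starts row 3. P = [[1, 2, 8], [3], [5]], Q = [[1, 3, 4], [2], [5]].
Insert 6: 6 bumps 8 from row 1; 8 appends to row 2. P = [[1, 2, 6], [3, 8], [5]], Q = [[1, 3, 4], [2, 6], [5]].
Insert 4: 4 bumps 6 from row 1; 6 bumps 8 from row 2; 8 appends to row 3. P = [[1, 2, 4], [3, 6], [5, 8]], Q = [[1, 3, 4], [2, 6], [5, 7]].
Insert 7: appended to row 1. P = [[1, 2, 4, 7], [3, 6], [5, 8]], Q = [[1, 3, 4, 8], [2, 6], [5, 7]].

So P = [[1, 2, 4, 7], [3, 6], [5, 8]], Q = [[1, 3, 4, 8], [2, 6], [5, 7]].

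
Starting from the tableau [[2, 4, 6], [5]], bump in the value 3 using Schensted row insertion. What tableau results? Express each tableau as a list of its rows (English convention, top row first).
[[2, 3, 6], [4], [5]]

In row 1, 3 replaces 4 (the leftmost entry greater than 3); 4 is bumped to row 2. In row 2, 4 replaces 5 (the leftmost entry greater than 4); 5 is bumped to row 3. 5 starts a new row 3. The new tableau is [[2, 3, 6], [4], [5]].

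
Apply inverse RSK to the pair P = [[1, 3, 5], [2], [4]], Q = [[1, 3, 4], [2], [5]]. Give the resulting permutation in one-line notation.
4 2 3 5 1

Reverse the RSK construction: for i from n down to 1, find the cell of Q containing i, remove the entry at that cell from P, and reverse-bump it up through P; the value ejected from row 1 is w(i).

Step i=5: Q has 5 at row 3, column 1; remove 4 from row 3 of P and reverse-bump: 4 enters row 2 and ejects 2; 2 enters row 1 and ejects 1. So w(5) = 1. P is now [[2, 3, 5], [4]].
Step i=4: Q has 4 at row 1, column 3; remove that cell from P, ejecting 5. So w(4) = 5. P is now [[2, 3], [4]].
Step i=3: Q has 3 at row 1, column 2; remove that cell from P, ejecting 3. So w(3) = 3. P is now [[2], [4]].
Step i=2: Q has 2 at row 2, column 1; remove 4 from row 2 of P and reverse-bump: 4 enters row 1 and ejects 2. So w(2) = 2. P is now [[4]].
Step i=1: Q has 1 at row 1, column 1; remove that cell from P, ejecting 4. So w(1) = 4. P is now [].

So w = 4 2 3 5 1.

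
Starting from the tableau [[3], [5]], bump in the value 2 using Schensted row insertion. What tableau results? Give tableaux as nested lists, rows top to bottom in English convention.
[[2], [3], [5]]

In row 1, 2 replaces 3 (the leftmost entry greater than 2); 3 is bumped to row 2. In row 2, 3 replaces 5 (the leftmost entry greater than 3); 5 is bumped to row 3. 5 starts a new row 3. The new tableau is [[2], [3], [5]].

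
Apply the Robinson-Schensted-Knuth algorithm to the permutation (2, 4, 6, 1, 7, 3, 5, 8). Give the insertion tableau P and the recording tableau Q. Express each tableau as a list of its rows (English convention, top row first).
Insert each entry of the permutation into P by Schensted row insertion, recording in Q the position of each new cell.

Insert 2: appended to row 1. P = [[2]], Q = [[1]].
Insert 4: appended to row 1. P = [[2, 4]], Q = [[1, 2]].
Insert 6: appended to row 1. P = [[2, 4, 6]], Q = [[1, 2, 3]].
Insert 1: 1 bumps 2 from row 1; 2 starts row 2. P = [[1, 4, 6], [2]], Q = [[1, 2, 3], [4]].
Insert 7: appended to row 1. P = [[1, 4, 6, 7], [2]], Q = [[1, 2, 3, 5], [4]].
Insert 3: 3 bumps 4 from row 1; 4 appends to row 2. P = [[1, 3, 6, 7], [2, 4]], Q = [[1, 2, 3, 5], [4, 6]].
Insert 5: 5 bumps 6 from row 1; 6 appends to row 2. P = [[1, 3, 5, 7], [2, 4, 6]], Q = [[1, 2, 3, 5], [4, 6, 7]].
Insert 8: appended to row 1. P = [[1, 3, 5, 7, 8], [2, 4, 6]], Q = [[1, 2, 3, 5, 8], [4, 6, 7]].

So P = [[1, 3, 5, 7, 8], [2, 4, 6]], Q = [[1, 2, 3, 5, 8], [4, 6, 7]].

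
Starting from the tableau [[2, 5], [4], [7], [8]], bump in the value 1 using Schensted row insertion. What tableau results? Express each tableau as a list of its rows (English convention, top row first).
[[1, 5], [2], [4], [7], [8]]

In row 1, 1 replaces 2 (the leftmost entry greater than 1); 2 is bumped to row 2. In row 2, 2 replaces 4 (the leftmost entry greater than 2); 4 is bumped to row 3. In row 3, 4 replaces 7 (the leftmost entry greater than 4); 7 is bumped to row 4. In row 4, 7 replaces 8 (the leftmost entry greater than 7); 8 is bumped to row 5. 8 starts a new row 5. The new tableau is [[1, 5], [2], [4], [7], [8]].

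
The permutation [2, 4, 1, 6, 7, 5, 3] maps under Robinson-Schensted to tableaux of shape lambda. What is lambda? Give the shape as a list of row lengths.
RSK row insertion gives P = [[1, 3, 5, 7], [2, 4], [6]], which has shape [4, 2, 1].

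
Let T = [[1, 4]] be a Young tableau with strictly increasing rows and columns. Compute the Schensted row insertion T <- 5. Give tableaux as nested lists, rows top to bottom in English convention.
[[1, 4, 5]]

5 is larger than every entry of row 1, so it is appended to row 1. The new tableau is [[1, 4, 5]].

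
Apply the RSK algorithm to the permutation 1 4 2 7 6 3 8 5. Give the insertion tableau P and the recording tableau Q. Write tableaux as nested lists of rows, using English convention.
Insert each entry of the permutation into P by Schensted row insertion, recording in Q the position of each new cell.

Insert 1: appended to row 1. P = [[1]], Q = [[1]].
Insert 4: appended to row 1. P = [[1, 4]], Q = [[1, 2]].
Insert 2: 2 bumps 4 from row 1; 4 starts row 2. P = [[1, 2], [4]], Q = [[1, 2], [3]].
Insert 7: appended to row 1. P = [[1, 2, 7], [4]], Q = [[1, 2, 4], [3]].
Insert 6: 6 bumps 7 from row 1; 7 appends to row 2. P = [[1, 2, 6], [4, 7]], Q = [[1, 2, 4], [3, 5]].
Insert 3: 3 bumps 6 from row 1; 6 bumps 7 from row 2; 7 starts row 3. P = [[1, 2, 3], [4, 6], [7]], Q = [[1, 2, 4], [3, 5], [6]].
Insert 8: appended to row 1. P = [[1, 2, 3, 8], [4, 6], [7]], Q = [[1, 2, 4, 7], [3, 5], [6]].
Insert 5: 5 bumps 8 from row 1; 8 appends to row 2. P = [[1, 2, 3, 5], [4, 6, 8], [7]], Q = [[1, 2, 4, 7], [3, 5, 8], [6]].

So P = [[1, 2, 3, 5], [4, 6, 8], [7]], Q = [[1, 2, 4, 7], [3, 5, 8], [6]].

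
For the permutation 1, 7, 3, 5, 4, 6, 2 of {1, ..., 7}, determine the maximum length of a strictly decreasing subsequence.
4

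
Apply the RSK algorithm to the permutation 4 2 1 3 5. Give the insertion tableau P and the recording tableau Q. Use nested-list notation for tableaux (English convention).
P = [[1, 3, 5], [2], [4]], Q = [[1, 4, 5], [2], [3]]

Insert each entry of the permutation into P by Schensted row insertion, recording in Q the position of each new cell.

Insert 4: appended to row 1. P = [[4]], Q = [[1]].
Insert 2: 2 bumps 4 from row 1; 4 starts row 2. P = [[2], [4]], Q = [[1], [2]].
Insert 1: 1 bumps 2 from row 1; 2 bumps 4 from row 2; 4 starts row 3. P = [[1], [2], [4]], Q = [[1], [2], [3]].
Insert 3: appended to row 1. P = [[1, 3], [2], [4]], Q = [[1, 4], [2], [3]].
Insert 5: appended to row 1. P = [[1, 3, 5], [2], [4]], Q = [[1, 4, 5], [2], [3]].

So P = [[1, 3, 5], [2], [4]], Q = [[1, 4, 5], [2], [3]].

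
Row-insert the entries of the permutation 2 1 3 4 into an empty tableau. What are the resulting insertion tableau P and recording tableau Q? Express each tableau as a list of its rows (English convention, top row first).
Insert each entry of the permutation into P by Schensted row insertion, recording in Q the position of each new cell.

Insert 2: appended to row 1. P = [[2]], Q = [[1]].
Insert 1: 1 bumps 2 from row 1; 2 starts row 2. P = [[1], [2]], Q = [[1], [2]].
Insert 3: appended to row 1. P = [[1, 3], [2]], Q = [[1, 3], [2]].
Insert 4: appended to row 1. P = [[1, 3, 4], [2]], Q = [[1, 3, 4], [2]].

So P = [[1, 3, 4], [2]], Q = [[1, 3, 4], [2]].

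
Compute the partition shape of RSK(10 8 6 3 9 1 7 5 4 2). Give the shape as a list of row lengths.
[2, 2, 2, 2, 1, 1]

Row-insert each entry into an empty tableau.

After inserting 10: P = [[10]].
After inserting 8: P = [[8], [10]].
After inserting 6: P = [[6], [8], [10]].
After inserting 3: P = [[3], [6], [8], [10]].
After inserting 9: P = [[3, 9], [6], [8], [10]].
After inserting 1: P = [[1, 9], [3], [6], [8], [10]].
After inserting 7: P = [[1, 7], [3, 9], [6], [8], [10]].
After inserting 5: P = [[1, 5], [3, 7], [6, 9], [8], [10]].
After inserting 4: P = [[1, 4], [3, 5], [6, 7], [8, 9], [10]].
After inserting 2: P = [[1, 2], [3, 4], [5, 7], [6, 9], [8], [10]].

The final insertion tableau P = [[1, 2], [3, 4], [5, 7], [6, 9], [8], [10]] has shape [2, 2, 2, 2, 1, 1].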